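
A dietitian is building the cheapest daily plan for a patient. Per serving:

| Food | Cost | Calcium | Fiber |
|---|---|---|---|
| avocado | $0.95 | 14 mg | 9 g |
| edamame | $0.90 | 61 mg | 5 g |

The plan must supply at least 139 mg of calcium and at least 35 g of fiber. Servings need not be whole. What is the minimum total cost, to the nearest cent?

At the optimum either one food covers both requirements or two foods hit both targets exactly; no other combination can be cheaper.
avocado only: max(139/14, 35/9) = 9.929 servings → $9.43.
edamame only: max(139/61, 35/5) = 7 servings → $6.30.
avocado + edamame with both tight: 3.006 servings and 1.589 servings → $4.29.
The minimum over all feasible corners is $4.29.

$4.29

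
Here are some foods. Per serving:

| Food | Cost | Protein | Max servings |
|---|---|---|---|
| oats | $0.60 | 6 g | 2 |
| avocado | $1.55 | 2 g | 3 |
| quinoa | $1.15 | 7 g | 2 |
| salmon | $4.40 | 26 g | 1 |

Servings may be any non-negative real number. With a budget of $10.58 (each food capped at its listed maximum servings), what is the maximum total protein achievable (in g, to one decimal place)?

Protein per dollar: oats 10, quinoa 6.087, salmon 5.909, avocado 1.29.
Take 2 servings of oats: spends $1.20, +12.0 g protein (running total 12.0 g).
Take 2 servings of quinoa: spends $2.30, +14.0 g protein (running total 26.0 g).
Take 1 serving of salmon: spends $4.40, +26.0 g protein (running total 52.0 g).
Take 1.729 servings of avocado: spends $2.68, +3.5 g protein (running total 55.5 g).
Greedy by best ratio exhausts the cost allowance optimally: 55.5 g.

55.5 g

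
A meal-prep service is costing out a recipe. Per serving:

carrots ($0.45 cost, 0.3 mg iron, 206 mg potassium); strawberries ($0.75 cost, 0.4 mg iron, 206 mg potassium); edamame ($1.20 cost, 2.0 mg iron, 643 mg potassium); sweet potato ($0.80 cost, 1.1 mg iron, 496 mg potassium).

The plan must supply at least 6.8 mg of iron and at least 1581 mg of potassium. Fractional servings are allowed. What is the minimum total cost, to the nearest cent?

$4.08

Two binding constraints pin down two serving amounts, so the optimal mix uses at most two foods. The candidates are each food alone (scaled to the tighter of iron/potassium) and each pair with both constraints tight.
carrots only: max(6.8/0.3, 1581/206) = 22.67 servings → $10.20.
strawberries only: max(6.8/0.4, 1581/206) = 17 servings → $12.75.
edamame only: max(6.8/2.0, 1581/643) = 3.4 servings → $4.08.
sweet potato only: max(6.8/1.1, 1581/496) = 6.182 servings → $4.95.
carrots + strawberries with both targets exact would need a negative amount; discard.
carrots + edamame with both targets exact would need a negative amount; discard.
carrots + sweet potato: the both-tight solution has a negative serving — not a feasible corner.
strawberries + edamame: intersection lies outside the first quadrant.
strawberries + sweet potato: intersection lies outside the first quadrant.
edamame + sweet potato: intersection lies outside the first quadrant.
Cheapest feasible corner: $4.08.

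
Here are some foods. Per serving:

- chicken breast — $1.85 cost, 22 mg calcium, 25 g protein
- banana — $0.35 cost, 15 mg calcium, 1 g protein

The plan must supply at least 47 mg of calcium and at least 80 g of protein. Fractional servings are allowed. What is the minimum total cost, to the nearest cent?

$5.92

An LP optimum is at a vertex; with two nutrient constraints at most two foods are used. Check each candidate.
chicken breast only: max(47/22, 80/25) = 3.2 servings → $5.92.
banana only: max(47/15, 80/1) = 80 servings → $28.00.
chicken breast + banana: intersection lies outside the first quadrant.
Cheapest feasible corner: $5.92.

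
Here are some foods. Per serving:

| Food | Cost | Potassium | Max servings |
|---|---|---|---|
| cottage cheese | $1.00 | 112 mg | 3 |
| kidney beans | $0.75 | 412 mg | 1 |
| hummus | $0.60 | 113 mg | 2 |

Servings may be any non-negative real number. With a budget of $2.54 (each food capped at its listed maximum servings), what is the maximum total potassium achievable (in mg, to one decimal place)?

704.1 mg

Potassium per dollar: kidney beans 549.3, hummus 188.3, cottage cheese 112.
Take 1 serving of kidney beans: spends $0.75, +412.0 mg potassium (running total 412.0 mg).
Take 2 servings of hummus: spends $1.20, +226.0 mg potassium (running total 638.0 mg).
Take 0.59 servings of cottage cheese: spends $0.59, +66.1 mg potassium (running total 704.1 mg).
Greedy by best ratio exhausts the cost allowance optimally: 704.1 mg.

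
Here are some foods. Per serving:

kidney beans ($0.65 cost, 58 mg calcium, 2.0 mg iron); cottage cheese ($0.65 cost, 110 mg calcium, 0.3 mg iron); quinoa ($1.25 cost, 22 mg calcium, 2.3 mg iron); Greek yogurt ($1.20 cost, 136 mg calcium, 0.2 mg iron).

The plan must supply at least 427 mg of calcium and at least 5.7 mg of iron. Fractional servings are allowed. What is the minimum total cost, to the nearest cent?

kidney beans only: max(427/58, 5.7/2.0) = 7.362 servings → $4.79.
cottage cheese only: max(427/110, 5.7/0.3) = 19 servings → $12.35.
quinoa only: max(427/22, 5.7/2.3) = 19.41 servings → $24.26.
Greek yogurt only: max(427/136, 5.7/0.2) = 28.5 servings → $34.20.
kidney beans + cottage cheese with both tight: 2.462 servings and 2.583 servings → $3.28.
kidney beans + quinoa: the both-tight solution has a negative serving — not a feasible corner.
kidney beans + Greek yogurt with both tight: 2.649 servings and 2.01 servings → $4.13.
cottage cheese + quinoa with both tight: 3.477 servings and 2.025 servings → $4.79.
cottage cheese + Greek yogurt: intersection lies outside the first quadrant.
quinoa + Greek yogurt with both tight: 2.237 servings and 2.778 servings → $6.13.
So the least-cost plan costs $3.28.

$3.28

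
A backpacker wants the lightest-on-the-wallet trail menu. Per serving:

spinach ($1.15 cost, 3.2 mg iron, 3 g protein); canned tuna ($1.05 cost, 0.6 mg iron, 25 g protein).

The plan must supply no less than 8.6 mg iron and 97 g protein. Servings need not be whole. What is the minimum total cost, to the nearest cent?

$6.13

Compare the cost at each extreme point of the feasible region.
spinach only: max(8.6/3.2, 97/3) = 32.33 servings → $37.18.
canned tuna only: max(8.6/0.6, 97/25) = 14.33 servings → $15.05.
spinach + canned tuna with both tight: 2.005 servings and 3.639 servings → $6.13.
So the least-cost plan costs $6.13.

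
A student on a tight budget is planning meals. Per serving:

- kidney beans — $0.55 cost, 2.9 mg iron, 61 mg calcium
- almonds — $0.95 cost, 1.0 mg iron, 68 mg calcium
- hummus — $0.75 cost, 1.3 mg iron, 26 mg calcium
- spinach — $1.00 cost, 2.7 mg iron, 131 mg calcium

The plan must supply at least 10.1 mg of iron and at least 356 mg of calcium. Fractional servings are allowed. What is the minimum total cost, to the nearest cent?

This is a tiny linear program; its minimum lies at a vertex of the feasible set. List the vertices and price them.
kidney beans only: max(10.1/2.9, 356/61) = 5.836 servings → $3.21.
almonds only: max(10.1/1.0, 356/68) = 10.1 servings → $9.60.
hummus only: max(10.1/1.3, 356/26) = 13.69 servings → $10.27.
spinach only: max(10.1/2.7, 356/131) = 3.741 servings → $3.74.
kidney beans + almonds with both tight: 2.429 servings and 3.057 servings → $4.24.
kidney beans + hummus: the both-tight solution has a negative serving — not a feasible corner.
kidney beans + spinach with both tight: 1.682 servings and 1.934 servings → $2.86.
almonds + hummus with both tight: 3.208 servings and 5.301 servings → $7.02.
almonds + spinach with both targets exact would need a negative amount; discard.
hummus + spinach with both tight: 3.615 servings and 2 servings → $4.71.
The minimum over all feasible corners is $2.86.

$2.86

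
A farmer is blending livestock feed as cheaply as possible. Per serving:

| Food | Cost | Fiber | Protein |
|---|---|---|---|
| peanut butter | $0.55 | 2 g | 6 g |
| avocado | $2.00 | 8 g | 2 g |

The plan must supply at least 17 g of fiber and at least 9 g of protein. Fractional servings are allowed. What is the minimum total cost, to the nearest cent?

Minimising a linear cost over {fiber ≥ 17, protein ≥ 9, servings ≥ 0} — the optimum is at a vertex, using one or two foods.
peanut butter only: max(17/2, 9/6) = 8.5 servings → $4.67.
avocado only: max(17/8, 9/2) = 4.5 servings → $9.00.
peanut butter + avocado with both tight: 0.8636 servings and 1.909 servings → $4.29.
So the least-cost plan costs $4.29.

$4.29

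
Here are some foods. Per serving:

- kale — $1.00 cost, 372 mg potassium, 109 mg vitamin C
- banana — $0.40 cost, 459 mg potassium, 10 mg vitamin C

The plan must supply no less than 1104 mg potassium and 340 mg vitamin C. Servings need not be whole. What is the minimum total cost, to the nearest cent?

A basic optimal solution has at most two foods positive. Try each food alone and each pair with both targets met exactly.
kale only: max(1104/372, 340/109) = 3.119 servings → $3.12.
banana only: max(1104/459, 340/10) = 34 servings → $13.60.
kale + banana: intersection lies outside the first quadrant.
So the least-cost plan costs $3.12.

$3.12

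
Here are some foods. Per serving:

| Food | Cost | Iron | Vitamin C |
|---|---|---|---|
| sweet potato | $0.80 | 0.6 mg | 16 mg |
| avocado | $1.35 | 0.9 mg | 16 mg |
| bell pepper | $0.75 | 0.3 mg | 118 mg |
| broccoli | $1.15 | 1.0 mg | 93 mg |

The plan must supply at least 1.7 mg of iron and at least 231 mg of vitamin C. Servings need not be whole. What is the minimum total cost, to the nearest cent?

$2.28

This is a tiny linear program; its minimum lies at a vertex of the feasible set. List the vertices and price them.
sweet potato only: max(1.7/0.6, 231/16) = 14.44 servings → $11.55.
avocado only: max(1.7/0.9, 231/16) = 14.44 servings → $19.49.
bell pepper only: max(1.7/0.3, 231/118) = 5.667 servings → $4.25.
broccoli only: max(1.7/1.0, 231/93) = 2.484 servings → $2.86.
sweet potato + avocado with both targets exact would need a negative amount; discard.
sweet potato + bell pepper with both tight: 1.989 servings and 1.688 servings → $2.86.
sweet potato + broccoli: intersection lies outside the first quadrant.
avocado + bell pepper with both tight: 1.295 servings and 1.782 servings → $3.08.
avocado + broccoli with both targets exact would need a negative amount; discard.
bell pepper + broccoli with both tight: 0.8091 servings and 1.457 servings → $2.28.
Cheapest feasible corner: $2.28.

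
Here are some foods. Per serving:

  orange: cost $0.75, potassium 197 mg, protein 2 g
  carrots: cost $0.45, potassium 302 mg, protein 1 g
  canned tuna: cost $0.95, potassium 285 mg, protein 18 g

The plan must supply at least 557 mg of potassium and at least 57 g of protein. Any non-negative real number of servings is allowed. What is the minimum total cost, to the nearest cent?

Check every corner: each single food scaled to meet both minima, and each pair solved so both constraints bind.
orange only: max(557/197, 57/2) = 28.5 servings → $21.38.
carrots only: max(557/302, 57/1) = 57 servings → $25.65.
canned tuna only: max(557/285, 57/18) = 3.167 servings → $3.01.
orange + carrots: the both-tight solution has a negative serving — not a feasible corner.
orange + canned tuna: the both-tight solution has a negative serving — not a feasible corner.
carrots + canned tuna with both targets exact would need a negative amount; discard.
So the least-cost plan costs $3.01.

$3.01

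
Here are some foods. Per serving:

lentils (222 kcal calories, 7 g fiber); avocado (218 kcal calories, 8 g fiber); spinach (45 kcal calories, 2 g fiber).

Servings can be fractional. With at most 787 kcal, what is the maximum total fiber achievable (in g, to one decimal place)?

Fiber per kcal: spinach 0.04444, avocado 0.0367, lentils 0.03153.
With no serving limits, spend the whole calories allowance on spinach: 787 kcal / 45 kcal × 2 g = 35.0 g.

35.0 g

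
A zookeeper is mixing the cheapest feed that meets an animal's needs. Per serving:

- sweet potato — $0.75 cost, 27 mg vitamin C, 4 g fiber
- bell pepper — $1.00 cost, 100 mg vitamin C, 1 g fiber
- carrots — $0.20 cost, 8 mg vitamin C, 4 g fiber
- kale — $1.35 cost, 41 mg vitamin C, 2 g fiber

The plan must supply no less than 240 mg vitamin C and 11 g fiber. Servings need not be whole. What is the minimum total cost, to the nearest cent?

For a min-cost LP with two ≥-constraints, a basic feasible solution has at most two positive variables.
sweet potato only: max(240/27, 11/4) = 8.889 servings → $6.67.
bell pepper only: max(240/100, 11/1) = 11 servings → $11.00.
carrots only: max(240/8, 11/4) = 30 servings → $6.00.
kale only: max(240/41, 11/2) = 5.854 servings → $7.90.
sweet potato + bell pepper with both tight: 2.306 servings and 1.777 servings → $3.51.
sweet potato + carrots: intersection lies outside the first quadrant.
sweet potato + kale: the both-tight solution has a negative serving — not a feasible corner.
bell pepper + carrots with both tight: 2.224 servings and 2.194 servings → $2.66.
bell pepper + kale with both tight: 0.1824 servings and 5.409 servings → $7.48.
carrots + kale: the both-tight solution has a negative serving — not a feasible corner.
The minimum over all feasible corners is $2.66.

$2.66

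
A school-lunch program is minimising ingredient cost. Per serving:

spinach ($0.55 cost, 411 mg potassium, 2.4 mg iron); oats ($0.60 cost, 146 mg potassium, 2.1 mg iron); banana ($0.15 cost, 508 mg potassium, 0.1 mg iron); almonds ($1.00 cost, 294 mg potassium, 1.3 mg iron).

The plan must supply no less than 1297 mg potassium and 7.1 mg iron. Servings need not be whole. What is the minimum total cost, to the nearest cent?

With two linear requirements the optimum uses one or two foods; enumerate the corners.
spinach only: max(1297/411, 7.1/2.4) = 3.156 servings → $1.74.
oats only: max(1297/146, 7.1/2.1) = 8.884 servings → $5.33.
banana only: max(1297/508, 7.1/0.1) = 71 servings → $10.65.
almonds only: max(1297/294, 7.1/1.3) = 5.462 servings → $5.46.
spinach + oats: the both-tight solution has a negative serving — not a feasible corner.
spinach + banana with both tight: 2.951 servings and 0.1653 servings → $1.65.
spinach + almonds with both tight: 2.343 servings and 1.137 servings → $2.43.
oats + banana with both tight: 3.305 servings and 1.603 servings → $2.22.
oats + almonds with both tight: 0.9385 servings and 3.946 servings → $4.51.
banana + almonds: intersection lies outside the first quadrant.
So the least-cost plan costs $1.65.

$1.65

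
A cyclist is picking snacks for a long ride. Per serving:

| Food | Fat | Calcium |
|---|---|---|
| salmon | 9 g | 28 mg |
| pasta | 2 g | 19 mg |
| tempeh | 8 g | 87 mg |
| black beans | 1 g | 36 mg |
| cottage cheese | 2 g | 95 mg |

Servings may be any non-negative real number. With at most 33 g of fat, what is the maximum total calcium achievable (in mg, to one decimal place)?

1567.5 mg

Calcium per g fat: cottage cheese 47.5, black beans 36, tempeh 10.88, pasta 9.5, salmon 3.111.
With no serving limits, spend the whole fat allowance on cottage cheese: 33 g / 2 g × 95 mg = 1567.5 mg.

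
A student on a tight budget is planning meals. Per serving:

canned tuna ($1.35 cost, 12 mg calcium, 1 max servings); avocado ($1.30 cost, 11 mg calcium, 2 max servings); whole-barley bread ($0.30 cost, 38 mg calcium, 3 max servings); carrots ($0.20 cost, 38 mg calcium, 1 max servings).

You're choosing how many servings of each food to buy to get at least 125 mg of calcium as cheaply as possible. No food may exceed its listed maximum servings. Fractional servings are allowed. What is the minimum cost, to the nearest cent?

$0.89

Cost per mg of calcium: carrots $0.0053, whole-barley bread $0.0079, canned tuna $0.1125, avocado $0.1182.
Take 1 serving of carrots: +38.0 mg calcium for $0.20 (total $0.20, still need 87.0 mg).
Take 2.289 servings of whole-barley bread: +87.0 mg calcium for $0.69 (total $0.89, still need 0.0 mg).
Greedy by cheapest-per-mg is optimal for a single linear constraint, so the minimum cost is $0.89.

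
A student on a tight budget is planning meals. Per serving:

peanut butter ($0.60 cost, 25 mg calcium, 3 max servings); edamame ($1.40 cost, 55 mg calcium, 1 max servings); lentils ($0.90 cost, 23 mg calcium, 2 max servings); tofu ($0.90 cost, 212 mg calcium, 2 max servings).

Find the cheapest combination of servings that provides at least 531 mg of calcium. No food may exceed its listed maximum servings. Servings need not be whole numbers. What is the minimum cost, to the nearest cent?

$4.41

Cost per mg of calcium: tofu $0.0042, peanut butter $0.0240, edamame $0.0255, lentils $0.0391.
Take 2 servings of tofu: +424.0 mg calcium for $1.80 (total $1.80, still need 107.0 mg).
Take 3 servings of peanut butter: +75.0 mg calcium for $1.80 (total $3.60, still need 32.0 mg).
Take 0.5818 servings of edamame: +32.0 mg calcium for $0.81 (total $4.41, still need 0.0 mg).
Filling from the cheapest source first is optimal under one linear minimum: $4.41.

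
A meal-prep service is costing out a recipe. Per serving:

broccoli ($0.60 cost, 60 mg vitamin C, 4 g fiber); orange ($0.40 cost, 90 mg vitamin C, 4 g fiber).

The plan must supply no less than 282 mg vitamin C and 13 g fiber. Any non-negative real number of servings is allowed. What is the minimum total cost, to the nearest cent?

$1.30

Check every corner: each single food scaled to meet both minima, and each pair solved so both constraints bind.
broccoli only: max(282/60, 13/4) = 4.7 servings → $2.82.
orange only: max(282/90, 13/4) = 3.25 servings → $1.30.
broccoli + orange with both tight: 0.35 servings and 2.9 servings → $1.37.
So the least-cost plan costs $1.30.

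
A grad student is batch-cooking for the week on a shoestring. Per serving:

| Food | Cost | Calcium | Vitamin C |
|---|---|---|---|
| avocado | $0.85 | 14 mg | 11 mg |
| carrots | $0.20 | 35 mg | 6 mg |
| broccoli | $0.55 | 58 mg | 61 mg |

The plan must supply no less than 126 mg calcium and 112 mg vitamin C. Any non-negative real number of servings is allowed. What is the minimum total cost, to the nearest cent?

$1.11

Check every corner: each single food scaled to meet both minima, and each pair solved so both constraints bind.
avocado only: max(126/14, 112/11) = 10.18 servings → $8.65.
carrots only: max(126/35, 112/6) = 18.67 servings → $3.73.
broccoli only: max(126/58, 112/61) = 2.172 servings → $1.19.
avocado + carrots with both targets exact would need a negative amount; discard.
avocado + broccoli with both tight: 5.509 servings and 0.8426 servings → $5.15.
carrots + broccoli with both tight: 0.6659 servings and 1.771 servings → $1.11.
Cheapest feasible corner: $1.11.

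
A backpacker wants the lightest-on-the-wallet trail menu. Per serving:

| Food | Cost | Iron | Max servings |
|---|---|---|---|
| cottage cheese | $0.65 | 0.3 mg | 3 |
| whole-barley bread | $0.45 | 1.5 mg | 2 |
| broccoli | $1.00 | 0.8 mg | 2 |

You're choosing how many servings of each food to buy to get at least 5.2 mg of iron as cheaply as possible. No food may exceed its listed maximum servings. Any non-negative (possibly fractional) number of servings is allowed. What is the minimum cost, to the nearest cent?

Cost per mg of iron: whole-barley bread $0.3000, broccoli $1.2500, cottage cheese $2.1667.
Take 2 servings of whole-barley bread: +3.0 mg iron for $0.90 (total $0.90, still need 2.2 mg).
Take 2 servings of broccoli: +1.6 mg iron for $2.00 (total $2.90, still need 0.6 mg).
Take 2 servings of cottage cheese: +0.6 mg iron for $1.30 (total $4.20, still need 0.0 mg).
Filling from the cheapest source first is optimal under one linear minimum: $4.20.

$4.20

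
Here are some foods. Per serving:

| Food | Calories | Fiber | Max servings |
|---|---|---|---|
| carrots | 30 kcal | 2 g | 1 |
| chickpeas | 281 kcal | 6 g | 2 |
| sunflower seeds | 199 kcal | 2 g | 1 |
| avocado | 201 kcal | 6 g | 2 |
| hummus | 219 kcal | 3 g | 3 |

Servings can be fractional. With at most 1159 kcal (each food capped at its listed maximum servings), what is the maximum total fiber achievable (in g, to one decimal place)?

Fiber per kcal: carrots 0.06667, avocado 0.02985, chickpeas 0.02135, hummus 0.0137, sunflower seeds 0.01005.
Take 1 serving of carrots: uses 30 kcal, +2.0 g fiber (running total 2.0 g).
Take 2 servings of avocado: uses 402 kcal, +12.0 g fiber (running total 14.0 g).
Take 2 servings of chickpeas: uses 562 kcal, +12.0 g fiber (running total 26.0 g).
Take 0.7534 servings of hummus: uses 165 kcal, +2.3 g fiber (running total 28.3 g).
Filling greedily by fiber-per-kcal is optimal for one linear limit, giving 28.3 g.

28.3 g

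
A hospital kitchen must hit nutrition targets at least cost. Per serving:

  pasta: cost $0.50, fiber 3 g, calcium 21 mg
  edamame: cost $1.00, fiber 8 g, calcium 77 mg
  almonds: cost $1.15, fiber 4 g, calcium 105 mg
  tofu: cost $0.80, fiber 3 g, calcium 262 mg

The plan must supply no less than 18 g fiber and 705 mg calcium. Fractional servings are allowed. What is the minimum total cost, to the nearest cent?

pasta only: max(18/3, 705/21) = 33.57 servings → $16.79.
edamame only: max(18/8, 705/77) = 9.156 servings → $9.16.
almonds only: max(18/4, 705/105) = 6.714 servings → $7.72.
tofu only: max(18/3, 705/262) = 6 servings → $4.80.
pasta + edamame with both targets exact would need a negative amount; discard.
pasta + almonds: the both-tight solution has a negative serving — not a feasible corner.
pasta + tofu with both tight: 3.598 servings and 2.402 servings → $3.72.
edamame + almonds: intersection lies outside the first quadrant.
edamame + tofu with both tight: 1.395 servings and 2.281 servings → $3.22.
almonds + tofu with both tight: 3.548 servings and 1.269 servings → $5.10.
So the least-cost plan costs $3.22.

$3.22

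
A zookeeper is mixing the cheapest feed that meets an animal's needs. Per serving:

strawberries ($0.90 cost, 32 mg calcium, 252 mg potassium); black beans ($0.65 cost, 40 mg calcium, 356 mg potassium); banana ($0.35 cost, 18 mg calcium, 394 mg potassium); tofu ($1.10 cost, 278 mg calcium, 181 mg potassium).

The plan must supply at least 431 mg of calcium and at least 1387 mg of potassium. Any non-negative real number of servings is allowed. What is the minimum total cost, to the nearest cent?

$2.51

For a min-cost LP with two ≥-constraints, a basic feasible solution has at most two positive variables.
strawberries only: max(431/32, 1387/252) = 13.47 servings → $12.12.
black beans only: max(431/40, 1387/356) = 10.78 servings → $7.00.
banana only: max(431/18, 1387/394) = 23.94 servings → $8.38.
tofu only: max(431/278, 1387/181) = 7.663 servings → $8.43.
strawberries + black beans with both targets exact would need a negative amount; discard.
strawberries + banana with both targets exact would need a negative amount; discard.
strawberries + tofu with both tight: 4.786 servings and 0.9994 servings → $5.41.
black beans + banana with both targets exact would need a negative amount; discard.
black beans + tofu with both tight: 3.353 servings and 1.068 servings → $3.35.
banana + tofu with both tight: 2.894 servings and 1.363 servings → $2.51.
So the least-cost plan costs $2.51.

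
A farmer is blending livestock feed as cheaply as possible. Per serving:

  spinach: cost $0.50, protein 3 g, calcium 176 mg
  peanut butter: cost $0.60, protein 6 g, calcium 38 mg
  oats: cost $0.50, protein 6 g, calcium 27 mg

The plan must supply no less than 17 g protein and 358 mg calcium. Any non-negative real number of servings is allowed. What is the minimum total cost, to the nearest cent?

$1.85

Minimising a linear cost over {protein ≥ 17, calcium ≥ 358, servings ≥ 0} — the optimum is at a vertex, using one or two foods.
spinach only: max(17/3, 358/176) = 5.667 servings → $2.83.
peanut butter only: max(17/6, 358/38) = 9.421 servings → $5.65.
oats only: max(17/6, 358/27) = 13.26 servings → $6.63.
spinach + peanut butter with both tight: 1.594 servings and 2.036 servings → $2.02.
spinach + oats with both tight: 1.732 servings and 1.967 servings → $1.85.
peanut butter + oats: intersection lies outside the first quadrant.
Cheapest feasible corner: $1.85.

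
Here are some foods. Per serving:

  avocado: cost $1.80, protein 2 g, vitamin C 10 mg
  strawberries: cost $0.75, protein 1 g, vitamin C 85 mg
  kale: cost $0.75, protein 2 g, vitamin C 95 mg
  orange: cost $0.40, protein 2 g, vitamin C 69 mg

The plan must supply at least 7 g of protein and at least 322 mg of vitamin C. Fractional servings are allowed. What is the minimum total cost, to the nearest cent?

$1.87

An LP optimum is at a vertex; with two nutrient constraints at most two foods are used. Check each candidate.
avocado only: max(7/2, 322/10) = 32.2 servings → $57.96.
strawberries only: max(7/1, 322/85) = 7 servings → $5.25.
kale only: max(7/2, 322/95) = 3.5 servings → $2.62.
orange only: max(7/2, 322/69) = 4.667 servings → $1.87.
avocado + strawberries with both tight: 1.706 servings and 3.587 servings → $5.76.
avocado + kale with both tight: 0.1235 servings and 3.376 servings → $2.75.
avocado + orange with both targets exact would need a negative amount; discard.
strawberries + kale with both targets exact would need a negative amount; discard.
strawberries + orange with both tight: 1.594 servings and 2.703 servings → $2.28.
kale + orange with both tight: 3.096 servings and 0.4038 servings → $2.48.
So the least-cost plan costs $1.87.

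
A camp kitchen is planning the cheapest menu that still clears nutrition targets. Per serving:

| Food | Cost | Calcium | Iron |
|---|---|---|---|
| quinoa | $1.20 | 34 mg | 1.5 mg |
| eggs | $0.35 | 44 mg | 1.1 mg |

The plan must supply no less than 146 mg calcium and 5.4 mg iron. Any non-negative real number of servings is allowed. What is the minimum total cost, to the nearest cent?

$1.72

An LP optimum is at a vertex; with two nutrient constraints at most two foods are used. Check each candidate.
quinoa only: max(146/34, 5.4/1.5) = 4.294 servings → $5.15.
eggs only: max(146/44, 5.4/1.1) = 4.909 servings → $1.72.
quinoa + eggs with both tight: 2.692 servings and 1.238 servings → $3.66.
The minimum over all feasible corners is $1.72.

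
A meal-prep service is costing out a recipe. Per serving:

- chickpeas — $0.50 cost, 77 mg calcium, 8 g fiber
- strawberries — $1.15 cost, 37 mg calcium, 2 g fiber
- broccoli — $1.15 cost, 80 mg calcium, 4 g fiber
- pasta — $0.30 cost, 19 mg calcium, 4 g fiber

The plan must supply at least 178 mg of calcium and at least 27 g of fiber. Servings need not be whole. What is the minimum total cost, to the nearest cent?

chickpeas only: max(178/77, 27/8) = 3.375 servings → $1.69.
strawberries only: max(178/37, 27/2) = 13.5 servings → $15.53.
broccoli only: max(178/80, 27/4) = 6.75 servings → $7.76.
pasta only: max(178/19, 27/4) = 9.368 servings → $2.81.
chickpeas + strawberries: intersection lies outside the first quadrant.
chickpeas + broccoli: the both-tight solution has a negative serving — not a feasible corner.
chickpeas + pasta with both tight: 1.276 servings and 4.199 servings → $1.90.
strawberries + broccoli: the both-tight solution has a negative serving — not a feasible corner.
strawberries + pasta with both tight: 1.809 servings and 5.845 servings → $3.83.
broccoli + pasta with both tight: 0.8156 servings and 5.934 servings → $2.72.
So the least-cost plan costs $1.69.

$1.69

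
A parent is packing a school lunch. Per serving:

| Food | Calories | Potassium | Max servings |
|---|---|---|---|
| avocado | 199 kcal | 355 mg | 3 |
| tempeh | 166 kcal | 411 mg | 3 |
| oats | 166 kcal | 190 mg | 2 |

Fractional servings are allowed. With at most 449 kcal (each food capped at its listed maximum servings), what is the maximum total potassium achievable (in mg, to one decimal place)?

Potassium per kcal: tempeh 2.476, avocado 1.784, oats 1.145.
Take 2.705 servings of tempeh: uses 449 kcal, +1111.7 mg potassium (running total 1111.7 mg).
Greedy by best ratio exhausts the calories allowance optimally: 1111.7 mg.

1111.7 mg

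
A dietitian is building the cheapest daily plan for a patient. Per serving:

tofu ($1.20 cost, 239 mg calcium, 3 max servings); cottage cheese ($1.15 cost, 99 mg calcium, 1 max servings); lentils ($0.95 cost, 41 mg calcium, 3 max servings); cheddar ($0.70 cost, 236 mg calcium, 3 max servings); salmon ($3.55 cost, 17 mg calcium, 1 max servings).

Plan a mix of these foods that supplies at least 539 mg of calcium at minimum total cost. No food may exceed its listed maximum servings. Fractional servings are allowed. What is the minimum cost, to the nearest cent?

$1.60

Cost per mg of calcium: cheddar $0.0030, tofu $0.0050, cottage cheese $0.0116, lentils $0.0232, salmon $0.2088.
Take 2.284 servings of cheddar: +539.0 mg calcium for $1.60 (total $1.60, still need 0.0 mg).
Greedy by cheapest-per-mg is optimal for a single linear constraint, so the minimum cost is $1.60.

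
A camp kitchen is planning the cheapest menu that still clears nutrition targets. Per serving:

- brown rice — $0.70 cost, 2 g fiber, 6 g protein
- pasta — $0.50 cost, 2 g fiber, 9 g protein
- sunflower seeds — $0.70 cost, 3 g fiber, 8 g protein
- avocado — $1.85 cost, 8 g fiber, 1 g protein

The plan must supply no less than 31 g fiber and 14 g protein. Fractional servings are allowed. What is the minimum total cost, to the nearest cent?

At the optimum either one food covers both requirements or two foods hit both targets exactly; no other combination can be cheaper.
brown rice only: max(31/2, 14/6) = 15.5 servings → $10.85.
pasta only: max(31/2, 14/9) = 15.5 servings → $7.75.
sunflower seeds only: max(31/3, 14/8) = 10.33 servings → $7.23.
avocado only: max(31/8, 14/1) = 14 servings → $25.90.
brown rice + pasta: intersection lies outside the first quadrant.
brown rice + sunflower seeds with both targets exact would need a negative amount; discard.
brown rice + avocado with both tight: 1.761 servings and 3.435 servings → $7.59.
pasta + sunflower seeds with both targets exact would need a negative amount; discard.
pasta + avocado with both tight: 1.157 servings and 3.586 servings → $7.21.
sunflower seeds + avocado with both tight: 1.328 servings and 3.377 servings → $7.18.
So the least-cost plan costs $7.18.

$7.18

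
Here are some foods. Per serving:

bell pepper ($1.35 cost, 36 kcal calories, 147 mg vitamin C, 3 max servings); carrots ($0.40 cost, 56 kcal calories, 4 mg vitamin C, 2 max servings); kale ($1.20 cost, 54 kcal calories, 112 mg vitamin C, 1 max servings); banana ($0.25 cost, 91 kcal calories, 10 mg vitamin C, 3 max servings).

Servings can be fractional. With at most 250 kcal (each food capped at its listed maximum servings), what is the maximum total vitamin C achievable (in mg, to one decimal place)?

562.7 mg

Vitamin C per kcal: bell pepper 4.083, kale 2.074, banana 0.1099, carrots 0.07143.
Take 3 servings of bell pepper: uses 108 kcal, +441.0 mg vitamin C (running total 441.0 mg).
Take 1 serving of kale: uses 54 kcal, +112.0 mg vitamin C (running total 553.0 mg).
Take 0.967 servings of banana: uses 88 kcal, +9.7 mg vitamin C (running total 562.7 mg).
Filling greedily by vitamin C-per-kcal is optimal for one linear limit, giving 562.7 mg.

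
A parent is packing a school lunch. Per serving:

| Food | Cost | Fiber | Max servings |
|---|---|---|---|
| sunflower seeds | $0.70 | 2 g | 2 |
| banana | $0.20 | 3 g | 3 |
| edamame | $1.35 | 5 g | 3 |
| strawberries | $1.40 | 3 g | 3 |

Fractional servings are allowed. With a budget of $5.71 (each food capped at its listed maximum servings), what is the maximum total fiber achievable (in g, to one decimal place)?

27.0 g

Fiber per dollar: banana 15, edamame 3.704, sunflower seeds 2.857, strawberries 2.143.
Take 3 servings of banana: spends $0.60, +9.0 g fiber (running total 9.0 g).
Take 3 servings of edamame: spends $4.05, +15.0 g fiber (running total 24.0 g).
Take 1.514 servings of sunflower seeds: spends $1.06, +3.0 g fiber (running total 27.0 g).
Filling greedily by fiber-per-dollar is optimal for one linear limit, giving 27.0 g.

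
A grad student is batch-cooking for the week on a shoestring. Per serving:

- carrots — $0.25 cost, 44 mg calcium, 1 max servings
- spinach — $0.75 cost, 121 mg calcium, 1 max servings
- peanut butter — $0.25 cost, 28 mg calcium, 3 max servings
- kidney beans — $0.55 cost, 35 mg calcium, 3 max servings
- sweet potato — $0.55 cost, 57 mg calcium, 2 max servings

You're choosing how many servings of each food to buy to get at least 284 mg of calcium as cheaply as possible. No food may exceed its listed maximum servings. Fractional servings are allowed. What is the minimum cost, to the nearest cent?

$2.09

Cost per mg of calcium: carrots $0.0057, spinach $0.0062, peanut butter $0.0089, sweet potato $0.0096, kidney beans $0.0157.
Take 1 serving of carrots: +44.0 mg calcium for $0.25 (total $0.25, still need 240.0 mg).
Take 1 serving of spinach: +121.0 mg calcium for $0.75 (total $1.00, still need 119.0 mg).
Take 3 servings of peanut butter: +84.0 mg calcium for $0.75 (total $1.75, still need 35.0 mg).
Take 0.614 servings of sweet potato: +35.0 mg calcium for $0.34 (total $2.09, still need 0.0 mg).
Greedy by cheapest-per-mg is optimal for a single linear constraint, so the minimum cost is $2.09.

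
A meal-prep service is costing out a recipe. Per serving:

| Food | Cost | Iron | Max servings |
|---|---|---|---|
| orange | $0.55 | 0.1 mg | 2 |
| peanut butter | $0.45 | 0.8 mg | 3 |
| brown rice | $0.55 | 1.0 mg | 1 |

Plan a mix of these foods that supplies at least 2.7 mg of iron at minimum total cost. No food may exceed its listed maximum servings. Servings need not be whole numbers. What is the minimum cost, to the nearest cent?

Cost per mg of iron: brown rice $0.5500, peanut butter $0.5625, orange $5.5000.
Take 1 serving of brown rice: +1.0 mg iron for $0.55 (total $0.55, still need 1.7 mg).
Take 2.125 servings of peanut butter: +1.7 mg iron for $0.96 (total $1.51, still need 0.0 mg).
Filling from the cheapest source first is optimal under one linear minimum: $1.51.

$1.51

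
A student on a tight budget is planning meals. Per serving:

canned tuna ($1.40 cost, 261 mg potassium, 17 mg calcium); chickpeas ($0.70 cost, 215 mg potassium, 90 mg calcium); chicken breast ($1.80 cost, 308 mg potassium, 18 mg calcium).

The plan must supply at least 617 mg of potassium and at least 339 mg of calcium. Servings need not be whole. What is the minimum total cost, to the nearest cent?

$2.64

Compare the cost at each extreme point of the feasible region.
canned tuna only: max(617/261, 339/17) = 19.94 servings → $27.92.
chickpeas only: max(617/215, 339/90) = 3.767 servings → $2.64.
chicken breast only: max(617/308, 339/18) = 18.83 servings → $33.90.
canned tuna + chickpeas: the both-tight solution has a negative serving — not a feasible corner.
canned tuna + chicken breast: intersection lies outside the first quadrant.
chickpeas + chicken breast with both targets exact would need a negative amount; discard.
The minimum over all feasible corners is $2.64.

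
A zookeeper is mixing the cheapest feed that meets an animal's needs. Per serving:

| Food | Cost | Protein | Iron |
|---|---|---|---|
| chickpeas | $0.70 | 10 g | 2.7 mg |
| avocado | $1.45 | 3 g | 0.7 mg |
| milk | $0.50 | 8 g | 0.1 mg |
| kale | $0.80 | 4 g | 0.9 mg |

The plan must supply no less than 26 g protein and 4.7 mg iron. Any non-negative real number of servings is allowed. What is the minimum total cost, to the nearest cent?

The cheapest plan sits at a corner of the feasible region — with two constraints it uses at most two foods.
chickpeas only: max(26/10, 4.7/2.7) = 2.6 servings → $1.82.
avocado only: max(26/3, 4.7/0.7) = 8.667 servings → $12.57.
milk only: max(26/8, 4.7/0.1) = 47 servings → $23.50.
kale only: max(26/4, 4.7/0.9) = 6.5 servings → $5.20.
chickpeas + avocado with both targets exact would need a negative amount; discard.
chickpeas + milk with both tight: 1.699 servings and 1.126 servings → $1.75.
chickpeas + kale: the both-tight solution has a negative serving — not a feasible corner.
avocado + milk with both tight: 6.604 servings and 0.7736 servings → $9.96.
avocado + kale: the both-tight solution has a negative serving — not a feasible corner.
milk + kale with both tight: 0.6765 servings and 5.147 servings → $4.46.
The minimum over all feasible corners is $1.75.

$1.75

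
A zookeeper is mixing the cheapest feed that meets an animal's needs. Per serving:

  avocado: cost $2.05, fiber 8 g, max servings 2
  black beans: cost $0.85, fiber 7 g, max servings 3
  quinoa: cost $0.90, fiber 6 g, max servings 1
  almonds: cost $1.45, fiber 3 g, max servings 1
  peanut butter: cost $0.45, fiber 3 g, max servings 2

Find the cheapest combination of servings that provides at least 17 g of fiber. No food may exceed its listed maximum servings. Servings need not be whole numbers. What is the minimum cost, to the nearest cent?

$2.06

Cost per g of fiber: black beans $0.1214, quinoa $0.1500, peanut butter $0.1500, avocado $0.2562, almonds $0.4833.
Take 2.429 servings of black beans: +17.0 g fiber for $2.06 (total $2.06, still need 0.0 g).
Filling from the cheapest source first is optimal under one linear minimum: $2.06.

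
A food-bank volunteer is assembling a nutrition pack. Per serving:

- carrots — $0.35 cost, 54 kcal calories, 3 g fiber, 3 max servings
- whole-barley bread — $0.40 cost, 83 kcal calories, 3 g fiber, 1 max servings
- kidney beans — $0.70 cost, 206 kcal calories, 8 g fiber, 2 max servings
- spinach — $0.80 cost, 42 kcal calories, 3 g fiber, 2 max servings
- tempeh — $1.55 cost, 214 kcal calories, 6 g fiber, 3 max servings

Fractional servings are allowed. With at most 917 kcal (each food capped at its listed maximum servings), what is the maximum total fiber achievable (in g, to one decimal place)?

Fiber per kcal: spinach 0.07143, carrots 0.05556, kidney beans 0.03883, whole-barley bread 0.03614, tempeh 0.02804.
Take 2 servings of spinach: uses 84 kcal, +6.0 g fiber (running total 6.0 g).
Take 3 servings of carrots: uses 162 kcal, +9.0 g fiber (running total 15.0 g).
Take 2 servings of kidney beans: uses 412 kcal, +16.0 g fiber (running total 31.0 g).
Take 1 serving of whole-barley bread: uses 83 kcal, +3.0 g fiber (running total 34.0 g).
Take 0.8224 servings of tempeh: uses 176 kcal, +4.9 g fiber (running total 38.9 g).
Filling greedily by fiber-per-kcal is optimal for one linear limit, giving 38.9 g.

38.9 g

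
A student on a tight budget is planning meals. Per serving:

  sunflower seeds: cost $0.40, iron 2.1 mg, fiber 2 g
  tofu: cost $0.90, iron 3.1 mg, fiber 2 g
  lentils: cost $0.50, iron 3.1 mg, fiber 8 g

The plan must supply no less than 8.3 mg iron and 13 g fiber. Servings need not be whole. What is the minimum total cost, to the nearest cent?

The cheapest plan sits at a corner of the feasible region — with two constraints it uses at most two foods.
sunflower seeds only: max(8.3/2.1, 13/2) = 6.5 servings → $2.60.
tofu only: max(8.3/3.1, 13/2) = 6.5 servings → $5.85.
lentils only: max(8.3/3.1, 13/8) = 2.677 servings → $1.34.
sunflower seeds + tofu with both targets exact would need a negative amount; discard.
sunflower seeds + lentils with both tight: 2.462 servings and 1.009 servings → $1.49.
tofu + lentils with both tight: 1.403 servings and 1.274 servings → $1.90.
The minimum over all feasible corners is $1.34.

$1.34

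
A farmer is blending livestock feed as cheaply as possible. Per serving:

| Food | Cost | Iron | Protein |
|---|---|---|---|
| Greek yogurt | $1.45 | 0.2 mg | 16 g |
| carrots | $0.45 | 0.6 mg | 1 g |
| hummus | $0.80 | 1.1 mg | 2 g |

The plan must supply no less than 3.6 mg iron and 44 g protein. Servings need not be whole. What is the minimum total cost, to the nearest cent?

At the optimum either one food covers both requirements or two foods hit both targets exactly; no other combination can be cheaper.
Greek yogurt only: max(3.6/0.2, 44/16) = 18 servings → $26.10.
carrots only: max(3.6/0.6, 44/1) = 44 servings → $19.80.
hummus only: max(3.6/1.1, 44/2) = 22 servings → $17.60.
Greek yogurt + carrots with both tight: 2.426 servings and 5.191 servings → $5.85.
Greek yogurt + hummus with both tight: 2.395 servings and 2.837 servings → $5.74.
carrots + hummus: intersection lies outside the first quadrant.
So the least-cost plan costs $5.74.

$5.74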